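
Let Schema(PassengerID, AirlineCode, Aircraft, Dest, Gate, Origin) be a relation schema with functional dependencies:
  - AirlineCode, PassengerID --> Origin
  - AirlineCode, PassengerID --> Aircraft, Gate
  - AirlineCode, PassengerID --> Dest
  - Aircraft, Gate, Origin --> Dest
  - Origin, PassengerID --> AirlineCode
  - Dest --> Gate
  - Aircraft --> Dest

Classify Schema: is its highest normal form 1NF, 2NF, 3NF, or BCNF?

Candidate keys: {AirlineCode, PassengerID}, {Origin, PassengerID}. Prime attributes: {AirlineCode, Origin, PassengerID}.
For Aircraft, Gate, Origin --> Dest we have {Aircraft, Gate, Origin}⁺ = {Aircraft, Dest, Gate, Origin}; {Aircraft, Gate, Origin} is not a superkey, so BCNF fails.
Aircraft, Gate, Origin --> Dest has non-prime {Dest} on the right and a non-superkey on the left, so 3NF fails.
No proper subset of a key has a non-prime attribute in its closure, so there is no partial dependency; 2NF holds.

2NF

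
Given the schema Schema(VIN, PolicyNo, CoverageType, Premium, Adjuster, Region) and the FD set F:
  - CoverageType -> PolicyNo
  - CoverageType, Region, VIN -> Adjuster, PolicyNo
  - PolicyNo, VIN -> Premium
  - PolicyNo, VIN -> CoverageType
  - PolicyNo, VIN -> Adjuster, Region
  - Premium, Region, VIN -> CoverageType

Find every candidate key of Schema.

Attributes never on any right-hand side: {VIN} — every candidate key must contain it.
{CoverageType, VIN}⁺ = {Adjuster, CoverageType, PolicyNo, Premium, Region, VIN}, which is every attribute, so {CoverageType, VIN} is a candidate key.
{PolicyNo, VIN}⁺ = {Adjuster, CoverageType, PolicyNo, Premium, Region, VIN}, which is every attribute, so {PolicyNo, VIN} is a candidate key.
{Premium, Region, VIN}⁺ = {Adjuster, CoverageType, PolicyNo, Premium, Region, VIN}, which is every attribute, so {Premium, Region, VIN} is a candidate key.
These are minimal and exhaustive — every other superkey contains one of them.

{CoverageType, VIN}, {PolicyNo, VIN}, {Premium, Region, VIN}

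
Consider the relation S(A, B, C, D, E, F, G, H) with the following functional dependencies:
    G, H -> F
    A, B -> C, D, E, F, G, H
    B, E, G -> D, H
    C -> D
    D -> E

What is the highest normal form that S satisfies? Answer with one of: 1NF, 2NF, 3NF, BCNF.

2NF

Candidate key: {A, B}. Prime attributes: {A, B}.
G, H -> F breaks BCNF: {G, H}⁺ = {F, G, H}, so {G, H} is not a superkey.
G, H -> F has non-prime {F} on the right and a non-superkey on the left, so 3NF fails.
Checking every proper subset of each key, none determines a non-prime attribute — 2NF is satisfied.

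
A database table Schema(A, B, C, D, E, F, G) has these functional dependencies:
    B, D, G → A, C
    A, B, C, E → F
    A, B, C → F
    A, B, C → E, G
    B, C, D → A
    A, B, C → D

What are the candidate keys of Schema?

{A, B, C}, {B, C, D}, {B, D, G}

{B} never appears on the right of any FD, so every key must include it.
{A, B, C} is a candidate key since {A, B, C}⁺ = {A, B, C, D, E, F, G} covers every attribute.
{B, C, D} is a candidate key since {B, C, D}⁺ = {A, B, C, D, E, F, G} covers every attribute.
{B, D, G} is a candidate key since {B, D, G}⁺ = {A, B, C, D, E, F, G} covers every attribute.
These are minimal and exhaustive — every other superkey contains one of them.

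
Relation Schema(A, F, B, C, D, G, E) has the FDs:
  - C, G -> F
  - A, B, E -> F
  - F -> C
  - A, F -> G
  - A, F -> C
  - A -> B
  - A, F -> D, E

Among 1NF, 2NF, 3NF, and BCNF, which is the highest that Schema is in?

Candidate keys: {A, C, G}, {A, E}, {A, F}. Prime attributes: {A, C, E, F, G}.
C, G -> F: {C, G}⁺ = {C, F, G}, which is not all of the attributes, so the left side is not a superkey — BCNF is violated.
A -> B has non-prime {B} on the right and a non-superkey on the left, so 3NF fails.
Since {A} ⊂ {A, E} and {A}⁺ ⊇ {B} with {B} non-prime, there is a partial dependency; 2NF fails.

1NF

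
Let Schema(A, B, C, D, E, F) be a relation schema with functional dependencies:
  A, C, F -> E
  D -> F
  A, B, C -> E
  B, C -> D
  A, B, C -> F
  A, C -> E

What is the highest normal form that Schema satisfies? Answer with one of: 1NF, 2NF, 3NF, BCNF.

Candidate key: {A, B, C}. Prime attributes: {A, B, C}.
A, C, F -> E: {A, C, F}⁺ = {A, C, E, F}, which is not all of the attributes, so the left side is not a superkey — BCNF is violated.
Because {E} is non-prime and the left side of A, C, F -> E is not a superkey, the relation is not in 3NF.
Since {A, C} ⊂ {A, B, C} and {A, C}⁺ ⊇ {E} with {E} non-prime, there is a partial dependency; 2NF fails.

1NF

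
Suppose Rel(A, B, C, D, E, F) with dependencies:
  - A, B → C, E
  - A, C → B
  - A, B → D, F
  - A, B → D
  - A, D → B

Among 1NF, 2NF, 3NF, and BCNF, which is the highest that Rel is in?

BCNF

Candidate keys: {A, B}, {A, C}, {A, D}. Prime attributes: {A, B, C, D}.
The left-hand side of every FD is a superkey, so BCNF is satisfied.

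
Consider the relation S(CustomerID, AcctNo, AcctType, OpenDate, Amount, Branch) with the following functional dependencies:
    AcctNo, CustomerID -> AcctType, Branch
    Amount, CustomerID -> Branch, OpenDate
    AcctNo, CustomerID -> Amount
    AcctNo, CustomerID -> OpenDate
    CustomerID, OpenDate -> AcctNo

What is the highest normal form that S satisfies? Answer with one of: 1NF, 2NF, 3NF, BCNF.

BCNF

Candidate keys: {AcctNo, CustomerID}, {Amount, CustomerID}, {CustomerID, OpenDate}. Prime attributes: {AcctNo, Amount, CustomerID, OpenDate}.
Every FD has a superkey on the left, so the relation is in BCNF.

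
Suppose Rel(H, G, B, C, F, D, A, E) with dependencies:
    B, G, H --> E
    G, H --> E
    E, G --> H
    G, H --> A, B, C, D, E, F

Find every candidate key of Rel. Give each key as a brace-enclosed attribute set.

{G} never appears on the right of any FD, so every key must include it.
Closure of {E, G} is {A, B, C, D, E, F, G, H}, the whole schema; {E, G} is a candidate key.
Closure of {G, H} is {A, B, C, D, E, F, G, H}, the whole schema; {G, H} is a candidate key.
No proper subset of any of these is a key, and no other minimal superkey exists.

{E, G}, {G, H}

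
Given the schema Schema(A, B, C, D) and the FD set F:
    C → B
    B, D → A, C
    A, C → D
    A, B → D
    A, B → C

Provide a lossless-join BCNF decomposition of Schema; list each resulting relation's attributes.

{A, C, D}; {B, C}

Candidate keys of the original relation: {A, B}, {A, C}, {B, D}, {C, D}.
{A, B, C, D}: {C} determines {B, C} here but is not a superkey — split on C → B, giving {B, C} and {A, C, D}.
{B, C} has no BCNF violation.
{A, C, D} has no BCNF violation.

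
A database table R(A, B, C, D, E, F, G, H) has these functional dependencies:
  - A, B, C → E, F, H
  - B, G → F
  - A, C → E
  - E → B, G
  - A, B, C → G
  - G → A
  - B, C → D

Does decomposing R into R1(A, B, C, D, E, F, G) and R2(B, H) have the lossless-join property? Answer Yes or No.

R1 ∩ R2 = {B}; its closure under F is {B}.
R1 ⊄ {B} and R2 ⊄ {B}, so the split is lossy.

No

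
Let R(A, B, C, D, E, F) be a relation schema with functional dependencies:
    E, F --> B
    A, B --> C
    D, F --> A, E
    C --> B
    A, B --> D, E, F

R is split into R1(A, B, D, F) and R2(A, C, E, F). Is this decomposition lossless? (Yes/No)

Common attributes: {A, F}; their closure is {A, F}.
The closure covers neither R1 nor R2 entirely; the join is not lossless.

No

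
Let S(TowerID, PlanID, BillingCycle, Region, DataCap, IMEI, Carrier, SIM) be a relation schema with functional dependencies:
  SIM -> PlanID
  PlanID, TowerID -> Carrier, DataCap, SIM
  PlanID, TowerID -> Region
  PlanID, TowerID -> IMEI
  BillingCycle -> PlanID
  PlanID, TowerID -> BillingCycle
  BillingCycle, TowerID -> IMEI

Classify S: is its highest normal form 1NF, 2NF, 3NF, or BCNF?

3NF

Candidate keys: {BillingCycle, TowerID}, {PlanID, TowerID}, {SIM, TowerID}. Prime attributes: {BillingCycle, PlanID, SIM, TowerID}.
SIM -> PlanID: {SIM}⁺ = {PlanID, SIM}, which is not all of the attributes, so the left side is not a superkey — BCNF is violated.
Its right-hand attributes {PlanID} are all prime, as are those of every other non-superkey FD — the relation is in 3NF.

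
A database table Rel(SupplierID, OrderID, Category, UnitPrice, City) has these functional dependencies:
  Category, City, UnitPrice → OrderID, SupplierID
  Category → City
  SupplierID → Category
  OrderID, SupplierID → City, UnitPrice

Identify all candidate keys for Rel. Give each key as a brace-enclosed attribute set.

{Category, UnitPrice}⁺ = {Category, City, OrderID, SupplierID, UnitPrice}, which is every attribute, so {Category, UnitPrice} is a candidate key.
{OrderID, SupplierID}⁺ = {Category, City, OrderID, SupplierID, UnitPrice}, which is every attribute, so {OrderID, SupplierID} is a candidate key.
{SupplierID, UnitPrice}⁺ = {Category, City, OrderID, SupplierID, UnitPrice}, which is every attribute, so {SupplierID, UnitPrice} is a candidate key.
No proper subset of any of these is a key, and no other minimal superkey exists.

{Category, UnitPrice}, {OrderID, SupplierID}, {SupplierID, UnitPrice}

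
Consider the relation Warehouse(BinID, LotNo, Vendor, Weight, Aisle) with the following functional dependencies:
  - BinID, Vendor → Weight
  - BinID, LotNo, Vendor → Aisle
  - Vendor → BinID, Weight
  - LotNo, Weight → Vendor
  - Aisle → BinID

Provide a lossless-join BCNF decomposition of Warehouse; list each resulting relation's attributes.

{Aisle, LotNo, Vendor}; {BinID, Vendor, Weight}

Candidate keys of the original relation: {LotNo, Vendor}, {LotNo, Weight}.
In {Aisle, BinID, LotNo, Vendor, Weight}, {BinID, Vendor} is not a superkey ({BinID, Vendor}⁺ restricted to this set is {BinID, Vendor, Weight}), so split on BinID, Vendor → Weight into {BinID, Vendor, Weight} and {Aisle, BinID, LotNo, Vendor}.
{BinID, Vendor, Weight} is in BCNF.
In {Aisle, BinID, LotNo, Vendor}, {Vendor} is not a superkey ({Vendor}⁺ restricted to this set is {BinID, Vendor}), so split on Vendor → BinID into {BinID, Vendor} and {Aisle, LotNo, Vendor}.
{BinID, Vendor} is in BCNF.
{Aisle, LotNo, Vendor} is in BCNF.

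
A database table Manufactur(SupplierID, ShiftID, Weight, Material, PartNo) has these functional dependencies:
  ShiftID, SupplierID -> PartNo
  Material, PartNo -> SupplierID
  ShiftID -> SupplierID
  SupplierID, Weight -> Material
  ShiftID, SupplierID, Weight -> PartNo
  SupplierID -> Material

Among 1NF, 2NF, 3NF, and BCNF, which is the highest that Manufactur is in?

Candidate key: {ShiftID, Weight}. Prime attributes: {ShiftID, Weight}.
ShiftID, SupplierID -> PartNo breaks BCNF: {ShiftID, SupplierID}⁺ = {Material, PartNo, ShiftID, SupplierID}, so {ShiftID, SupplierID} is not a superkey.
ShiftID, SupplierID -> PartNo determines the non-prime attribute {PartNo} from a non-superkey — 3NF is violated.
{ShiftID} is a proper subset of the key {ShiftID, Weight}, and {ShiftID}⁺ contains the non-prime attributes {Material, PartNo, SupplierID} — a partial dependency, so 2NF is violated.

1NF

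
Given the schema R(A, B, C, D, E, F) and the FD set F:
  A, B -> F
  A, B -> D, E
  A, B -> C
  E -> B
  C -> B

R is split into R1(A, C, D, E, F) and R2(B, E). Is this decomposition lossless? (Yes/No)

Yes

The shared attributes are {E} and {E}⁺ = {B, E}.
This includes all of R2, so the common attributes are a superkey of R2 — the join is lossless.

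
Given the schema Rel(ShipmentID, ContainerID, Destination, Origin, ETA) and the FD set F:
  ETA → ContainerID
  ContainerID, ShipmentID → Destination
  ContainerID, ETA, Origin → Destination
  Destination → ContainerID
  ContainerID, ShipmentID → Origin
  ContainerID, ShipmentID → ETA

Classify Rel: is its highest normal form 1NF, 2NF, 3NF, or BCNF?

3NF

Candidate keys: {ContainerID, ShipmentID}, {Destination, ShipmentID}, {ETA, ShipmentID}. Prime attributes: {ContainerID, Destination, ETA, ShipmentID}.
ETA → ContainerID: {ETA}⁺ = {ContainerID, ETA}, which is not all of the attributes, so the left side is not a superkey — BCNF is violated.
But every attribute on its right side ({ContainerID}) is prime, and the same holds for every other non-superkey FD, so 3NF still holds.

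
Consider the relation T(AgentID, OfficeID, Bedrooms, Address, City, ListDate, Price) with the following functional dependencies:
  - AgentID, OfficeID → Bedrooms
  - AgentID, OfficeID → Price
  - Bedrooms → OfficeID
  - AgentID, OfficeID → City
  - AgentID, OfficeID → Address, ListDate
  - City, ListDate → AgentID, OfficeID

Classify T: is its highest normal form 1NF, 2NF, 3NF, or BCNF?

3NF

Candidate keys: {AgentID, Bedrooms}, {AgentID, OfficeID}, {City, ListDate}. Prime attributes: {AgentID, Bedrooms, City, ListDate, OfficeID}.
For Bedrooms → OfficeID we have {Bedrooms}⁺ = {Bedrooms, OfficeID}; {Bedrooms} is not a superkey, so BCNF fails.
But every attribute on its right side ({OfficeID}) is prime, and the same holds for every other non-superkey FD, so 3NF still holds.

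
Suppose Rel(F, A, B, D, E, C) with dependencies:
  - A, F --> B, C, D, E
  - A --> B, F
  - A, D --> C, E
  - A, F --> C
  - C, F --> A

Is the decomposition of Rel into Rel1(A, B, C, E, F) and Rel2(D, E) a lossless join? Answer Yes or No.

No

Common attributes: {E}; their closure is {E}.
Rel1 ⊄ {E} and Rel2 ⊄ {E}, so the split is lossy.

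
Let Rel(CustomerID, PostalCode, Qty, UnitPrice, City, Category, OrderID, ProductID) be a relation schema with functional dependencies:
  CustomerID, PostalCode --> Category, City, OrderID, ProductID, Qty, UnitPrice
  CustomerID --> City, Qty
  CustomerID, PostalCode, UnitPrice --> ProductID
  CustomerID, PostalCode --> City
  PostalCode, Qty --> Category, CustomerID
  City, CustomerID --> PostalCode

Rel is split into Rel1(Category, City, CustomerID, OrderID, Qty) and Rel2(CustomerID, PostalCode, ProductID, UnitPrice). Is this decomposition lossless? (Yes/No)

Common attributes: {CustomerID}; their closure is {Category, City, CustomerID, OrderID, PostalCode, ProductID, Qty, UnitPrice}.
This includes all of Rel1, so the common attributes are a superkey of Rel1 — the join is lossless.

Yes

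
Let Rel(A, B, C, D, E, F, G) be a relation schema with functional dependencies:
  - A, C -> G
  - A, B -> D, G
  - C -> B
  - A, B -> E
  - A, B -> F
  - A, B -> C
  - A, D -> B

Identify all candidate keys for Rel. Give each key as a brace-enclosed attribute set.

No FD produces {A}, so it must be in every candidate key.
Closure of {A, B} is {A, B, C, D, E, F, G}, the whole schema; {A, B} is a candidate key.
Closure of {A, C} is {A, B, C, D, E, F, G}, the whole schema; {A, C} is a candidate key.
Closure of {A, D} is {A, B, C, D, E, F, G}, the whole schema; {A, D} is a candidate key.
Any other superkey properly contains one of these, so there are no further candidate keys.

{A, B}, {A, C}, {A, D}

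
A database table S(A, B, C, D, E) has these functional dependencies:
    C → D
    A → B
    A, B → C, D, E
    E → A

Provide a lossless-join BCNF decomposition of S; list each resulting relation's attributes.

{A, B, C, E}; {C, D}

Candidate keys of the original relation: {A}, {E}.
Within {A, B, C, D, E}: {C}⁺ ∩ {A, B, C, D, E} = {C, D}, not the whole set, so C → D violates BCNF; decompose into {C, D} and {A, B, C, E}.
{C, D}: every determinant is a superkey — BCNF.
{A, B, C, E}: every determinant is a superkey — BCNF.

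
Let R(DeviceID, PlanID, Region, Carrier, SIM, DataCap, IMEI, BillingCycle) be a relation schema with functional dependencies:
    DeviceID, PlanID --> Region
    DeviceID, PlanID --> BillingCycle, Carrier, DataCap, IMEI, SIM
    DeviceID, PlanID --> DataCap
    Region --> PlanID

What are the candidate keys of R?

{DeviceID, PlanID}, {DeviceID, Region}

Attributes never on any right-hand side: {DeviceID} — every candidate key must contain it.
{DeviceID, PlanID}⁺ = {BillingCycle, Carrier, DataCap, DeviceID, IMEI, PlanID, Region, SIM} — all of the relation — so {DeviceID, PlanID} is a candidate key.
{DeviceID, Region}⁺ = {BillingCycle, Carrier, DataCap, DeviceID, IMEI, PlanID, Region, SIM} — all of the relation — so {DeviceID, Region} is a candidate key.
No proper subset of any of these is a key, and no other minimal superkey exists.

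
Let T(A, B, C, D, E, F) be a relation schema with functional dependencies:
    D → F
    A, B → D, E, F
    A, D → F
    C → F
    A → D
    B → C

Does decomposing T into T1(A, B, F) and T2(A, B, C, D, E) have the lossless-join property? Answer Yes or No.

Yes

The shared attributes are {A, B} and {A, B}⁺ = {A, B, C, D, E, F}.
Since T1 ⊆ {A, B, C, D, E, F}, the intersection is a superkey of T1; the decomposition is lossless.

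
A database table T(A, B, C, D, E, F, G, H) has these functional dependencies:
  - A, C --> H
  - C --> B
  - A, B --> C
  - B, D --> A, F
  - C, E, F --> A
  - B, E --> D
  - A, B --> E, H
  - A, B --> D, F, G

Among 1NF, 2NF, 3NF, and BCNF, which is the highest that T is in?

Candidate keys: {A, B}, {A, C}, {B, D}, {B, E}, {C, D}, {C, E}. Prime attributes: {A, B, C, D, E}.
C --> B breaks BCNF: {C}⁺ = {B, C}, so {C} is not a superkey.
But every attribute on its right side ({B}) is prime, and the same holds for every other non-superkey FD, so 3NF still holds.

3NF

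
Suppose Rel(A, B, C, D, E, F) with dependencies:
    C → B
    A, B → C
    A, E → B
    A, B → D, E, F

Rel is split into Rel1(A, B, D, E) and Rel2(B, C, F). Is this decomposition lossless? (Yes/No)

Rel1 ∩ Rel2 = {B}; its closure under F is {B}.
Neither Rel1 nor Rel2 is contained in that closure, so the decomposition is lossy.

No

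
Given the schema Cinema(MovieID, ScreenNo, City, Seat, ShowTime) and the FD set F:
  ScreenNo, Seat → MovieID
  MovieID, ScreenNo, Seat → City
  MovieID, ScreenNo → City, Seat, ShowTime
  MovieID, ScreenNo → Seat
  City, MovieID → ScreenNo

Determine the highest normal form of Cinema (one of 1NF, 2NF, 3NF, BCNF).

Candidate keys: {City, MovieID}, {MovieID, ScreenNo}, {ScreenNo, Seat}. Prime attributes: {City, MovieID, ScreenNo, Seat}.
Each dependency's left side is a superkey — BCNF holds.

BCNF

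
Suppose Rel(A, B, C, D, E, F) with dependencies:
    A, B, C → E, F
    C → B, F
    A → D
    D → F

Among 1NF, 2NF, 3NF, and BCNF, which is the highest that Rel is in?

1NF

Candidate key: {A, C}. Prime attributes: {A, C}.
C → B, F: {C}⁺ = {B, C, F}, which is not all of the attributes, so the left side is not a superkey — BCNF is violated.
C → B, F determines the non-prime attributes {B, F} from a non-superkey — 3NF is violated.
{A} is a proper subset of the key {A, C}, and {A}⁺ contains the non-prime attributes {D, F} — a partial dependency, so 2NF is violated.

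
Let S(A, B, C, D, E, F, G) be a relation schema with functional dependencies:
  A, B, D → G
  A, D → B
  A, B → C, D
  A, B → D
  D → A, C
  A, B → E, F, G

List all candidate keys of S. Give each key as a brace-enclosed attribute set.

{A, B}, {D}

{D}⁺ = {A, B, C, D, E, F, G} — all of the relation — so {D} is a candidate key.
{A, B}⁺ = {A, B, C, D, E, F, G} — all of the relation — so {A, B} is a candidate key.
No proper subset of any of these is a key, and no other minimal superkey exists.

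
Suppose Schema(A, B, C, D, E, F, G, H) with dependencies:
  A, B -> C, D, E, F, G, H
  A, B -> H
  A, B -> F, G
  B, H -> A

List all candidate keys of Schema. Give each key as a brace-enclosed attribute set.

No FD produces {B}, so it must be in every candidate key.
Closure of {A, B} is {A, B, C, D, E, F, G, H}, the whole schema; {A, B} is a candidate key.
Closure of {B, H} is {A, B, C, D, E, F, G, H}, the whole schema; {B, H} is a candidate key.
These are minimal and exhaustive — every other superkey contains one of them.

{A, B}, {B, H}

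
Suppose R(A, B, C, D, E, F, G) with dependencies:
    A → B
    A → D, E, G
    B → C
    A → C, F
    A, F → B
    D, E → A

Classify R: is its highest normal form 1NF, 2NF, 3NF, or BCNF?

2NF

Candidate keys: {A}, {D, E}. Prime attributes: {A, D, E}.
B → C breaks BCNF: {B}⁺ = {B, C}, so {B} is not a superkey.
B → C has non-prime {C} on the right and a non-superkey on the left, so 3NF fails.
No non-prime attribute depends on a proper subset of any candidate key, so 2NF holds.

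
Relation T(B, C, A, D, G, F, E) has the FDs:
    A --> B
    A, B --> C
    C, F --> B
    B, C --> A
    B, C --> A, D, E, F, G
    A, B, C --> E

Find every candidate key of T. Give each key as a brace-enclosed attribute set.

{A}, {B, C}, {C, F}

Closure of {A} is {A, B, C, D, E, F, G}, the whole schema; {A} is a candidate key.
Closure of {B, C} is {A, B, C, D, E, F, G}, the whole schema; {B, C} is a candidate key.
Closure of {C, F} is {A, B, C, D, E, F, G}, the whole schema; {C, F} is a candidate key.
No proper subset of any of these is a key, and no other minimal superkey exists.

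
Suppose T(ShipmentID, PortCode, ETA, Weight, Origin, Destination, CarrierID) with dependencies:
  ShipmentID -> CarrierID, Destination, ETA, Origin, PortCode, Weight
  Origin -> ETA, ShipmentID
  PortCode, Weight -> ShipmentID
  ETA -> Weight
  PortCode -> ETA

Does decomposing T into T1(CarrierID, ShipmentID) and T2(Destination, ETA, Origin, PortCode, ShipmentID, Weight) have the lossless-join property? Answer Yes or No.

T1 ∩ T2 = {ShipmentID}; its closure under F is {CarrierID, Destination, ETA, Origin, PortCode, ShipmentID, Weight}.
T1 is contained in that closure, so T1 ∩ T2 -> T1 holds and the join is lossless.

Yes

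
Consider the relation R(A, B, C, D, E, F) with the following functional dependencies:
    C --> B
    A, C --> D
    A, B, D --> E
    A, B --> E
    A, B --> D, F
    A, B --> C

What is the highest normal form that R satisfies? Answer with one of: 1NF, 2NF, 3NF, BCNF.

Candidate keys: {A, B}, {A, C}. Prime attributes: {A, B, C}.
For C --> B we have {C}⁺ = {B, C}; {C} is not a superkey, so BCNF fails.
Its right-hand attributes {B} are all prime, as are those of every other non-superkey FD — the relation is in 3NF.

3NF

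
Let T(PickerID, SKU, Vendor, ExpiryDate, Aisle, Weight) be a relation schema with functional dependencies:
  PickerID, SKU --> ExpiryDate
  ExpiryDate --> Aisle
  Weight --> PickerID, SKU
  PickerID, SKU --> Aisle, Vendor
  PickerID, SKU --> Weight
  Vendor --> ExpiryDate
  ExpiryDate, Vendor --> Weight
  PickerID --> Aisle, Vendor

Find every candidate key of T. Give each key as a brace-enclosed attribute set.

{PickerID} is a candidate key since {PickerID}⁺ = {Aisle, ExpiryDate, PickerID, SKU, Vendor, Weight} covers every attribute.
{Vendor} is a candidate key since {Vendor}⁺ = {Aisle, ExpiryDate, PickerID, SKU, Vendor, Weight} covers every attribute.
{Weight} is a candidate key since {Weight}⁺ = {Aisle, ExpiryDate, PickerID, SKU, Vendor, Weight} covers every attribute.
These are minimal and exhaustive — every other superkey contains one of them.

{PickerID}, {Vendor}, {Weight}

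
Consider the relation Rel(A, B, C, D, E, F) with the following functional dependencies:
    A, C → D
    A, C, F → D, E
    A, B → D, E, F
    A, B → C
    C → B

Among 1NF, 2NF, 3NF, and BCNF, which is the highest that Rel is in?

3NF

Candidate keys: {A, B}, {A, C}. Prime attributes: {A, B, C}.
For C → B we have {C}⁺ = {B, C}; {C} is not a superkey, so BCNF fails.
Since {B} ⊆ prime attributes and every other non-superkey FD also has a prime right side, the schema is in 3NF.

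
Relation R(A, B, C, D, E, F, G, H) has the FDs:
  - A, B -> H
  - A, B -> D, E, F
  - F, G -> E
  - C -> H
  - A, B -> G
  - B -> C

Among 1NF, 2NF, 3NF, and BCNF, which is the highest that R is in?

Candidate key: {A, B}. Prime attributes: {A, B}.
For F, G -> E we have {F, G}⁺ = {E, F, G}; {F, G} is not a superkey, so BCNF fails.
F, G -> E has non-prime {E} on the right and a non-superkey on the left, so 3NF fails.
Since {B} ⊂ {A, B} and {B}⁺ ⊇ {C, H} with {C, H} non-prime, there is a partial dependency; 2NF fails.

1NF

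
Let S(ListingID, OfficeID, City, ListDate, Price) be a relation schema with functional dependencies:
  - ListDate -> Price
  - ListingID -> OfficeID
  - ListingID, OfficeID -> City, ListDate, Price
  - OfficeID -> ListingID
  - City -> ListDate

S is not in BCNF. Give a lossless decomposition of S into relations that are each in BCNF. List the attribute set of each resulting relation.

{City, ListDate}; {City, ListingID, OfficeID}; {ListDate, Price}

Candidate keys of the original relation: {ListingID}, {OfficeID}.
In {City, ListDate, ListingID, OfficeID, Price}, {ListDate} is not a superkey ({ListDate}⁺ restricted to this set is {ListDate, Price}), so split on ListDate -> Price into {ListDate, Price} and {City, ListDate, ListingID, OfficeID}.
{ListDate, Price}: every determinant is a superkey — BCNF.
In {City, ListDate, ListingID, OfficeID}, {City} is not a superkey ({City}⁺ restricted to this set is {City, ListDate}), so split on City -> ListDate into {City, ListDate} and {City, ListingID, OfficeID}.
{City, ListDate}: every determinant is a superkey — BCNF.
{City, ListingID, OfficeID}: every determinant is a superkey — BCNF.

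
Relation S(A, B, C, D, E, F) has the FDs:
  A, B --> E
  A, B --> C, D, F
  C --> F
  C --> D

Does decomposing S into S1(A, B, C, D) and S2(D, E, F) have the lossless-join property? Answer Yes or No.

The shared attributes are {D} and {D}⁺ = {D}.
Neither S1 nor S2 is contained in that closure, so the decomposition is lossy.

No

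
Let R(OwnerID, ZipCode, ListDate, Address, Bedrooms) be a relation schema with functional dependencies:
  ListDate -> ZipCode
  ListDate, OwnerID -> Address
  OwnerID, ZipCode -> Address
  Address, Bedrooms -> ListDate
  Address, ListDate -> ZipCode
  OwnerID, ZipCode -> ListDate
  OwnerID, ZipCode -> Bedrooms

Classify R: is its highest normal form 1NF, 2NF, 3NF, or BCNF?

Candidate keys: {Address, Bedrooms, OwnerID}, {ListDate, OwnerID}, {OwnerID, ZipCode}. Prime attributes: {Address, Bedrooms, ListDate, OwnerID, ZipCode}.
ListDate -> ZipCode breaks BCNF: {ListDate}⁺ = {ListDate, ZipCode}, so {ListDate} is not a superkey.
But every attribute on its right side ({ZipCode}) is prime, and the same holds for every other non-superkey FD, so 3NF still holds.

3NF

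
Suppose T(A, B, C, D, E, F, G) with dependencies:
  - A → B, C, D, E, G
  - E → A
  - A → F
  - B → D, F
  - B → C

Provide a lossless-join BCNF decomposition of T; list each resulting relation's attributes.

{A, B, E, G}; {B, C, D, F}

Candidate keys of the original relation: {A}, {E}.
In {A, B, C, D, E, F, G}, {B} is not a superkey ({B}⁺ restricted to this set is {B, C, D, F}), so split on B → C, D, F into {B, C, D, F} and {A, B, E, G}.
{B, C, D, F} has no BCNF violation.
{A, B, E, G} has no BCNF violation.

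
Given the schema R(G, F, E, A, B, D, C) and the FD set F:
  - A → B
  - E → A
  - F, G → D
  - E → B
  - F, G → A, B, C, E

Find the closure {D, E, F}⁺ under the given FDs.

Start with {D, E, F}.
E → A applies; add {A} → now {A, D, E, F}.
E → B applies; add {B} → now {A, B, D, E, F}.
No further FD applies.

{A, B, D, E, F}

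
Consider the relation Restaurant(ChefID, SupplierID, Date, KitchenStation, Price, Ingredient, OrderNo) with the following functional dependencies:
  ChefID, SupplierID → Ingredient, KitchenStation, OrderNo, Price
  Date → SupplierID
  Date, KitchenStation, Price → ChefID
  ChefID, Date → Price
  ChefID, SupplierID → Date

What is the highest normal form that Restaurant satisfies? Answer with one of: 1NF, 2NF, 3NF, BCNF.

3NF

Candidate keys: {ChefID, Date}, {ChefID, SupplierID}, {Date, KitchenStation, Price}. Prime attributes: {ChefID, Date, KitchenStation, Price, SupplierID}.
Date → SupplierID: {Date}⁺ = {Date, SupplierID}, which is not all of the attributes, so the left side is not a superkey — BCNF is violated.
But every attribute on its right side ({SupplierID}) is prime, and the same holds for every other non-superkey FD, so 3NF still holds.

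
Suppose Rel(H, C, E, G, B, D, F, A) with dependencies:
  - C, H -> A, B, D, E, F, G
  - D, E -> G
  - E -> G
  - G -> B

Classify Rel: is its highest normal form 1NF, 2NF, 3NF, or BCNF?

2NF

Candidate key: {C, H}. Prime attributes: {C, H}.
D, E -> G breaks BCNF: {D, E}⁺ = {B, D, E, G}, so {D, E} is not a superkey.
D, E -> G has non-prime {G} on the right and a non-superkey on the left, so 3NF fails.
No non-prime attribute depends on a proper subset of any candidate key, so 2NF holds.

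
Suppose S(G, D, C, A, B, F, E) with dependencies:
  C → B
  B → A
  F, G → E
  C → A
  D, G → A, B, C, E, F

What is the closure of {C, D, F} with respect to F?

Start with {C, D, F}.
C → B applies; add {B} → now {B, C, D, F}.
B → A applies; add {A} → now {A, B, C, D, F}.
No further FD applies.

{A, B, C, D, F}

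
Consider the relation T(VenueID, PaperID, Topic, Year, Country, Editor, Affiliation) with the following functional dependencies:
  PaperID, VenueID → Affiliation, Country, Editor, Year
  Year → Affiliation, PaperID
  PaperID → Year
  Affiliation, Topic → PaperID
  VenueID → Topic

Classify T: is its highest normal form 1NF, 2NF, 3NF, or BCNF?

Candidate keys: {Affiliation, VenueID}, {PaperID, VenueID}, {VenueID, Year}. Prime attributes: {Affiliation, PaperID, VenueID, Year}.
Year → Affiliation, PaperID breaks BCNF: {Year}⁺ = {Affiliation, PaperID, Year}, so {Year} is not a superkey.
VenueID → Topic determines the non-prime attribute {Topic} from a non-superkey — 3NF is violated.
{VenueID} is a proper subset of the key {Affiliation, VenueID}, and {VenueID}⁺ contains the non-prime attribute {Topic} — a partial dependency, so 2NF is violated.

1NF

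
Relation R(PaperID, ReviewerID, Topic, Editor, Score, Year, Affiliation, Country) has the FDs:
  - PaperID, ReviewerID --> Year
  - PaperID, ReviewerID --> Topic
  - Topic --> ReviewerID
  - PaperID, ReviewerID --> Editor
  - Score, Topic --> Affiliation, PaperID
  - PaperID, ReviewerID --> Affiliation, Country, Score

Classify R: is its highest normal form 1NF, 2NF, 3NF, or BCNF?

3NF

Candidate keys: {PaperID, ReviewerID}, {PaperID, Topic}, {Score, Topic}. Prime attributes: {PaperID, ReviewerID, Score, Topic}.
For Topic --> ReviewerID we have {Topic}⁺ = {ReviewerID, Topic}; {Topic} is not a superkey, so BCNF fails.
But every attribute on its right side ({ReviewerID}) is prime, and the same holds for every other non-superkey FD, so 3NF still holds.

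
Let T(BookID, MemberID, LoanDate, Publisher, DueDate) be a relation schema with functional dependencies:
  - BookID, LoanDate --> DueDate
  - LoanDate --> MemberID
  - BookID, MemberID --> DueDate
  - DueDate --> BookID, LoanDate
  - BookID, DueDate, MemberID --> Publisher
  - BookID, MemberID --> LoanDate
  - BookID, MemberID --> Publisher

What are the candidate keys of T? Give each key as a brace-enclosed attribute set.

{BookID, LoanDate}, {BookID, MemberID}, {DueDate}

Closure of {DueDate} is {BookID, DueDate, LoanDate, MemberID, Publisher}, the whole schema; {DueDate} is a candidate key.
Closure of {BookID, LoanDate} is {BookID, DueDate, LoanDate, MemberID, Publisher}, the whole schema; {BookID, LoanDate} is a candidate key.
Closure of {BookID, MemberID} is {BookID, DueDate, LoanDate, MemberID, Publisher}, the whole schema; {BookID, MemberID} is a candidate key.
These are minimal and exhaustive — every other superkey contains one of them.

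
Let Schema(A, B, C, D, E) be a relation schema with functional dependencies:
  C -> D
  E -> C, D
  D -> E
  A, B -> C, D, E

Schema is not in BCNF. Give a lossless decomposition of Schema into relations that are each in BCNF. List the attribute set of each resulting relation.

Candidate key of the original relation: {A, B}.
Within {A, B, C, D, E}: {C}⁺ ∩ {A, B, C, D, E} = {C, D, E}, not the whole set, so C -> D, E violates BCNF; decompose into {C, D, E} and {A, B, C}.
{C, D, E} has no BCNF violation.
{A, B, C} has no BCNF violation.

{A, B, C}; {C, D, E}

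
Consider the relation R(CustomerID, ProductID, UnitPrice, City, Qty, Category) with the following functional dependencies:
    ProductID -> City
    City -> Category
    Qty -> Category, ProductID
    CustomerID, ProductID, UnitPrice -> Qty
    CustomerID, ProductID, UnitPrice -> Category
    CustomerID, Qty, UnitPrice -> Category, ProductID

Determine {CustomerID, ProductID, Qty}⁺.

{Category, City, CustomerID, ProductID, Qty}

Start with {CustomerID, ProductID, Qty}.
ProductID -> City applies; add {City} → now {City, CustomerID, ProductID, Qty}.
City -> Category applies; add {Category} → now {Category, City, CustomerID, ProductID, Qty}.
No further FD applies.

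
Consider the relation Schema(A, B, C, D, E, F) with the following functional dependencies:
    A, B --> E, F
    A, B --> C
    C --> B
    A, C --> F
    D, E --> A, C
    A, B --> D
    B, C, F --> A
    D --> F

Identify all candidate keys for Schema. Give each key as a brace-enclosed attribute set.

{A, B}⁺ = {A, B, C, D, E, F}, which is every attribute, so {A, B} is a candidate key.
{A, C}⁺ = {A, B, C, D, E, F}, which is every attribute, so {A, C} is a candidate key.
{C, D}⁺ = {A, B, C, D, E, F}, which is every attribute, so {C, D} is a candidate key.
{C, F}⁺ = {A, B, C, D, E, F}, which is every attribute, so {C, F} is a candidate key.
{D, E}⁺ = {A, B, C, D, E, F}, which is every attribute, so {D, E} is a candidate key.
No proper subset of any of these is a key, and no other minimal superkey exists.

{A, B}, {A, C}, {C, D}, {C, F}, {D, E}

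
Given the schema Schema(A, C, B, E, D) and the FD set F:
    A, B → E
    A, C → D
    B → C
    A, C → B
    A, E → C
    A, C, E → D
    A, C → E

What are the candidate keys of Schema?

{A, B}, {A, C}, {A, E}

Attributes never on any right-hand side: {A} — every candidate key must contain it.
{A, B} is a candidate key since {A, B}⁺ = {A, B, C, D, E} covers every attribute.
{A, C} is a candidate key since {A, C}⁺ = {A, B, C, D, E} covers every attribute.
{A, E} is a candidate key since {A, E}⁺ = {A, B, C, D, E} covers every attribute.
No proper subset of any of these is a key, and no other minimal superkey exists.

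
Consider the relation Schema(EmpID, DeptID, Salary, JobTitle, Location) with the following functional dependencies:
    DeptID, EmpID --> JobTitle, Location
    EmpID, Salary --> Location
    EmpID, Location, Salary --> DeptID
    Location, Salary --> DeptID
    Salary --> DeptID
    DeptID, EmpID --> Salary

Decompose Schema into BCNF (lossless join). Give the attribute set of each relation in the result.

Candidate keys of the original relation: {DeptID, EmpID}, {EmpID, Salary}.
{DeptID, EmpID, JobTitle, Location, Salary}: {Location, Salary} determines {DeptID, Location, Salary} here but is not a superkey — split on Location, Salary --> DeptID, giving {DeptID, Location, Salary} and {EmpID, JobTitle, Location, Salary}.
{DeptID, Location, Salary}: {Salary} determines {DeptID, Salary} here but is not a superkey — split on Salary --> DeptID, giving {DeptID, Salary} and {Location, Salary}.
{DeptID, Salary} is in BCNF.
{Location, Salary} is in BCNF.
{EmpID, JobTitle, Location, Salary} is in BCNF.

{DeptID, Salary}; {EmpID, JobTitle, Location, Salary}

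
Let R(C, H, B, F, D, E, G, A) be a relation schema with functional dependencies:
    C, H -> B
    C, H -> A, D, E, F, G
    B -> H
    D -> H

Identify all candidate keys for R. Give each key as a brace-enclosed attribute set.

{B, C}, {C, D}, {C, H}

Attributes never on any right-hand side: {C} — every candidate key must contain it.
{B, C} is a candidate key since {B, C}⁺ = {A, B, C, D, E, F, G, H} covers every attribute.
{C, D} is a candidate key since {C, D}⁺ = {A, B, C, D, E, F, G, H} covers every attribute.
{C, H} is a candidate key since {C, H}⁺ = {A, B, C, D, E, F, G, H} covers every attribute.
No proper subset of any of these is a key, and no other minimal superkey exists.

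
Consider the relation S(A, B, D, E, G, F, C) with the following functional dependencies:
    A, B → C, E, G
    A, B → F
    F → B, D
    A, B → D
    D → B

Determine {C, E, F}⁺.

{B, C, D, E, F}

Start with {C, E, F}.
F → B, D applies; add {B, D} → now {B, C, D, E, F}.
No further FD applies.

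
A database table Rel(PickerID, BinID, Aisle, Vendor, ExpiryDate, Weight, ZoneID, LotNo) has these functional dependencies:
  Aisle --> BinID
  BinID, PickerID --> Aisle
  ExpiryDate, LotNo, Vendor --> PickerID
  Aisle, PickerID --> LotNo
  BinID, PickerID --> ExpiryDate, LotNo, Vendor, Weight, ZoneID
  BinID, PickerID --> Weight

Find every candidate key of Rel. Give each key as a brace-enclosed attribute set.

{Aisle, PickerID}⁺ = {Aisle, BinID, ExpiryDate, LotNo, PickerID, Vendor, Weight, ZoneID}, which is every attribute, so {Aisle, PickerID} is a candidate key.
{BinID, PickerID}⁺ = {Aisle, BinID, ExpiryDate, LotNo, PickerID, Vendor, Weight, ZoneID}, which is every attribute, so {BinID, PickerID} is a candidate key.
{Aisle, ExpiryDate, LotNo, Vendor}⁺ = {Aisle, BinID, ExpiryDate, LotNo, PickerID, Vendor, Weight, ZoneID}, which is every attribute, so {Aisle, ExpiryDate, LotNo, Vendor} is a candidate key.
{BinID, ExpiryDate, LotNo, Vendor}⁺ = {Aisle, BinID, ExpiryDate, LotNo, PickerID, Vendor, Weight, ZoneID}, which is every attribute, so {BinID, ExpiryDate, LotNo, Vendor} is a candidate key.
No proper subset of any of these is a key, and no other minimal superkey exists.

{Aisle, ExpiryDate, LotNo, Vendor}, {Aisle, PickerID}, {BinID, ExpiryDate, LotNo, Vendor}, {BinID, PickerID}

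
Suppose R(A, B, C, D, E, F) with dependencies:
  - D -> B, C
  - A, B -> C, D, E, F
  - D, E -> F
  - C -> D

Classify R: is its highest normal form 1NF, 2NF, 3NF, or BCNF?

Candidate keys: {A, B}, {A, C}, {A, D}. Prime attributes: {A, B, C, D}.
D -> B, C: {D}⁺ = {B, C, D}, which is not all of the attributes, so the left side is not a superkey — BCNF is violated.
Because {F} is non-prime and the left side of D, E -> F is not a superkey, the relation is not in 3NF.
No non-prime attribute depends on a proper subset of any candidate key, so 2NF holds.

2NF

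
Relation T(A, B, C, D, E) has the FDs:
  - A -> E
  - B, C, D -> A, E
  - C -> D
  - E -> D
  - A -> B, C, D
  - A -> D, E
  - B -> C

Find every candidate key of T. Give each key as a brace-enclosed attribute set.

{A}, {B}

Closure of {A} is {A, B, C, D, E}, the whole schema; {A} is a candidate key.
Closure of {B} is {A, B, C, D, E}, the whole schema; {B} is a candidate key.
These are minimal and exhaustive — every other superkey contains one of them.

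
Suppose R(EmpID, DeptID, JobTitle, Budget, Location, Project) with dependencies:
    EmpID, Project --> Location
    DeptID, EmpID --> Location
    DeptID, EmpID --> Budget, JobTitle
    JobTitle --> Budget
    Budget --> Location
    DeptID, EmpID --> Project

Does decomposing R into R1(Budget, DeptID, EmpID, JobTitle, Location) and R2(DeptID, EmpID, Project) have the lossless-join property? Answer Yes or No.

Yes

R1 ∩ R2 = {DeptID, EmpID}; its closure under F is {Budget, DeptID, EmpID, JobTitle, Location, Project}.
Since R1 ⊆ {Budget, DeptID, EmpID, JobTitle, Location, Project}, the intersection is a superkey of R1; the decomposition is lossless.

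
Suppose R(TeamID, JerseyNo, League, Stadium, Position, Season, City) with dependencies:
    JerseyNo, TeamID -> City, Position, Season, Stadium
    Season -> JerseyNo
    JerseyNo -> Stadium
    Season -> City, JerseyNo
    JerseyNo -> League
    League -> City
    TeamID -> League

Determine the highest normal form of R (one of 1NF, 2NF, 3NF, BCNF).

Candidate keys: {JerseyNo, TeamID}, {Season, TeamID}. Prime attributes: {JerseyNo, Season, TeamID}.
Season -> JerseyNo: {Season}⁺ = {City, JerseyNo, League, Season, Stadium}, which is not all of the attributes, so the left side is not a superkey — BCNF is violated.
JerseyNo -> Stadium determines the non-prime attribute {Stadium} from a non-superkey — 3NF is violated.
The proper key subset {JerseyNo} of {JerseyNo, TeamID} determines non-prime {City, League, Stadium}, so the relation is not even in 2NF.

1NF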